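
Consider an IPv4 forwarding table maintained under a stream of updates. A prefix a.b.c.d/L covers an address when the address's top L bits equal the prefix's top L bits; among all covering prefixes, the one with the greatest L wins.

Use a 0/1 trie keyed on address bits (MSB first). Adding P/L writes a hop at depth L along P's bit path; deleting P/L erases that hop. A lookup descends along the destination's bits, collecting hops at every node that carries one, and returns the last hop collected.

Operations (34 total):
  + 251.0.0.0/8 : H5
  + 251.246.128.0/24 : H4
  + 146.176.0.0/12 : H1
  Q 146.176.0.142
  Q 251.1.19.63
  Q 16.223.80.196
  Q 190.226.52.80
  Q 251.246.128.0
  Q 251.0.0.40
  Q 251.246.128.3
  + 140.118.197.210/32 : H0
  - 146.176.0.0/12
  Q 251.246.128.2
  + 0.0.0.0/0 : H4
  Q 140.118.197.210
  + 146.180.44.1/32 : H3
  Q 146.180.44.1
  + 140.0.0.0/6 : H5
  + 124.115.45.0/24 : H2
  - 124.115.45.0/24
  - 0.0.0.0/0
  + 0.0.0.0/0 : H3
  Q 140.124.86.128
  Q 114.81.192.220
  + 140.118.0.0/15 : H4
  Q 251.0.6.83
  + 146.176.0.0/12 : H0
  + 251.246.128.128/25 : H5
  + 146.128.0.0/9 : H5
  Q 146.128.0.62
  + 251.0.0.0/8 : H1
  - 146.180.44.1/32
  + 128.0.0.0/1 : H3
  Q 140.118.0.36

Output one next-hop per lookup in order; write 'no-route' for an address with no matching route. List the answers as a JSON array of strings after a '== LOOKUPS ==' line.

Apply in order:
  add 251.0.0.0/8 -> H5 at depth 8
  add 251.246.128.0/24 -> H4 at depth 24
  add 146.176.0.0/12 -> H1 at depth 12
  Q 146.176.0.142: descend 100100101011 ; hops seen [H1] ; pick H1
  Q 251.1.19.63: descend 11111011 ; hops seen [H5] ; pick H5
  Q 16.223.80.196: descend ε ; hops seen [∅] ; pick no-route
  Q 190.226.52.80: descend 10 ; hops seen [∅] ; pick no-route
  Q 251.246.128.0: descend 111110111111011010000000 ; hops seen [H5,H4] ; pick H4
  Q 251.0.0.40: descend 11111011 ; hops seen [H5] ; pick H5
  Q 251.246.128.3: descend 111110111111011010000000 ; hops seen [H5,H4] ; pick H4
  add 140.118.197.210/32 -> H0 at depth 32
  - 146.176.0.0/12 clear@12
  Q 251.246.128.2: descend 111110111111011010000000 ; hops seen [H5,H4] ; pick H4
  add 0.0.0.0/0 -> H4 at depth 0
  Q 140.118.197.210: descend 10001100011101101100010111010010 ; hops seen [H4,H0] ; pick H0
  add 146.180.44.1/32 -> H3 at depth 32
  Q 146.180.44.1: descend 10010010101101000010110000000001 ; hops seen [H4,H3] ; pick H3
  add 140.0.0.0/6 -> H5 at depth 6
  add 124.115.45.0/24 -> H2 at depth 24
  - 124.115.45.0/24 clear@24
  - 0.0.0.0/0 clear@0
  add 0.0.0.0/0 -> H3 at depth 0
  Q 140.124.86.128: descend 100011000111 ; hops seen [H3,H5] ; pick H5
  Q 114.81.192.220: descend 0111 ; hops seen [H3] ; pick H3
  add 140.118.0.0/15 -> H4 at depth 15
  Q 251.0.6.83: descend 11111011 ; hops seen [H3,H5] ; pick H5
  add 146.176.0.0/12 -> H0 at depth 12
  add 251.246.128.128/25 -> H5 at depth 25
  add 146.128.0.0/9 -> H5 at depth 9
  Q 146.128.0.62: descend 1001001010 ; hops seen [H3,H5] ; pick H5
  add 251.0.0.0/8 -> H1 at depth 8
  - 146.180.44.1/32 clear@32
  add 128.0.0.0/1 -> H3 at depth 1
  Q 140.118.0.36: descend 1000110001110110 ; hops seen [H3,H3,H5,H4] ; pick H4

== LOOKUPS ==
["H1","H5","no-route","no-route","H4","H5","H4","H4","H0","H3","H5","H3","H5","H5","H4"]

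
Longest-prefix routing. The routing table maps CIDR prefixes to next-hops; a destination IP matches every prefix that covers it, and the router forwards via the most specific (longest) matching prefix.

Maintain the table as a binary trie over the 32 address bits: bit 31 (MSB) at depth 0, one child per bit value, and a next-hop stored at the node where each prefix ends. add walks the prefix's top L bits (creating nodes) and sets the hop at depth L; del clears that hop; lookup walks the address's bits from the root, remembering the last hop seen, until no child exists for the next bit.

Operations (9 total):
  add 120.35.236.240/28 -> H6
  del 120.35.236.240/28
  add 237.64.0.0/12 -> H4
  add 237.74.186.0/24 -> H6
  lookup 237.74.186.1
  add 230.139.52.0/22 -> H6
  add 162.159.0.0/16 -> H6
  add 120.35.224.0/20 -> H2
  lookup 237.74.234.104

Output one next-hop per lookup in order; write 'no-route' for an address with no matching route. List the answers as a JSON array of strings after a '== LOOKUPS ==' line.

Apply in order:
  + 120.35.236.240/28 (H6) depth=28
  del 120.35.236.240/28 (clear depth 28)
  + 237.64.0.0/12 (H4) depth=12
  + 237.74.186.0/24 (H6) depth=24
  lookup 237.74.186.1: bits 111011010100101010111010 walk d0:-→d1:-→d2:-→d3:-→d4:-→d5:-→d6:-→d7:-→d8:-→d9:-→d10:-→d11:-→d12:H4→d13:-→d14:-→d15:-→d16:-→d17:-→d18:-→d19:-→d20:-→d21:-→d22:-→d23:-→d24:H6 -> H6
  + 230.139.52.0/22 (H6) depth=22
  + 162.159.0.0/16 (H6) depth=16
  + 120.35.224.0/20 (H2) depth=20
  lookup 237.74.234.104: bits 11101101010010101 walk d0:-→d1:-→d2:-→d3:-→d4:-→d5:-→d6:-→d7:-→d8:-→d9:-→d10:-→d11:-→d12:H4→d13:-→d14:-→d15:-→d16:-→d17:- -> H4

== LOOKUPS ==
["H6","H4"]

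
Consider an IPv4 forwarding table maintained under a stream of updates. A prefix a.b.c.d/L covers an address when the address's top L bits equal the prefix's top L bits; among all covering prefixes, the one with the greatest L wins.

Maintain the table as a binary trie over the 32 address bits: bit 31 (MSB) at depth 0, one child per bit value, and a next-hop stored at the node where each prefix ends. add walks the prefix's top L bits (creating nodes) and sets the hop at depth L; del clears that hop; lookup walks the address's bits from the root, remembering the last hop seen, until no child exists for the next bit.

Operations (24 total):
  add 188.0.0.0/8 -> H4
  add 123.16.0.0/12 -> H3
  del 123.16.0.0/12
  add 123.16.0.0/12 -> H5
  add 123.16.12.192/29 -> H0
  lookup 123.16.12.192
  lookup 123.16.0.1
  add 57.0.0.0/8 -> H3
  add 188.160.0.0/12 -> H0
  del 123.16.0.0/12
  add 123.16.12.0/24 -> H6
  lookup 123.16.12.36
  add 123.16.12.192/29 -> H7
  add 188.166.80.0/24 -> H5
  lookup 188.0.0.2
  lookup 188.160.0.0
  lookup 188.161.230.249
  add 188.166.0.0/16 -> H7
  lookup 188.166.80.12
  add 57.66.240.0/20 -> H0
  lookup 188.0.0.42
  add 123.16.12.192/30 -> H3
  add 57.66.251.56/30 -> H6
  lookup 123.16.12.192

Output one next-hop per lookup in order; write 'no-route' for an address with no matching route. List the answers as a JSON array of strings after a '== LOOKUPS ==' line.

Trace:
  add 188.0.0.0/8 -> H4 at depth 8
  add 123.16.0.0/12 -> H3 at depth 12
  del 123.16.0.0/12 (clear depth 12)
  add 123.16.0.0/12 -> H5 at depth 12
  add 123.16.12.192/29 -> H0 at depth 29
  lookup 123.16.12.192: bits 01111011000100000000110011000 walk d0:-→d1:-→d2:-→d3:-→d4:-→d5:-→d6:-→d7:-→d8:-→d9:-→d10:-→d11:-→d12:H5→d13:-→d14:-→d15:-→d16:-→d17:-→d18:-→d19:-→d20:-→d21:-→d22:-→d23:-→d24:-→d25:-→d26:-→d27:-→d28:-→d29:H0 -> H0
  lookup 123.16.0.1: bits 01111011000100000000 walk d0:-→d1:-→d2:-→d3:-→d4:-→d5:-→d6:-→d7:-→d8:-→d9:-→d10:-→d11:-→d12:H5→d13:-→d14:-→d15:-→d16:-→d17:-→d18:-→d19:-→d20:- -> H5
  add 57.0.0.0/8 -> H3 at depth 8
  add 188.160.0.0/12 -> H0 at depth 12
  del 123.16.0.0/12 (clear depth 12)
  add 123.16.12.0/24 -> H6 at depth 24
  lookup 123.16.12.36: bits 011110110001000000001100 walk d0:-→d1:-→d2:-→d3:-→d4:-→d5:-→d6:-→d7:-→d8:-→d9:-→d10:-→d11:-→d12:-→d13:-→d14:-→d15:-→d16:-→d17:-→d18:-→d19:-→d20:-→d21:-→d22:-→d23:-→d24:H6 -> H6
  add 123.16.12.192/29 -> H7 at depth 29
  add 188.166.80.0/24 -> H5 at depth 24
  lookup 188.0.0.2: bits 10111100 walk d0:-→d1:-→d2:-→d3:-→d4:-→d5:-→d6:-→d7:-→d8:H4 -> H4
  lookup 188.160.0.0: bits 1011110010100 walk d0:-→d1:-→d2:-→d3:-→d4:-→d5:-→d6:-→d7:-→d8:H4→d9:-→d10:-→d11:-→d12:H0→d13:- -> H0
  lookup 188.161.230.249: bits 1011110010100 walk d0:-→d1:-→d2:-→d3:-→d4:-→d5:-→d6:-→d7:-→d8:H4→d9:-→d10:-→d11:-→d12:H0→d13:- -> H0
  add 188.166.0.0/16 -> H7 at depth 16
  lookup 188.166.80.12: bits 101111001010011001010000 walk d0:-→d1:-→d2:-→d3:-→d4:-→d5:-→d6:-→d7:-→d8:H4→d9:-→d10:-→d11:-→d12:H0→d13:-→d14:-→d15:-→d16:H7→d17:-→d18:-→d19:-→d20:-→d21:-→d22:-→d23:-→d24:H5 -> H5
  add 57.66.240.0/20 -> H0 at depth 20
  lookup 188.0.0.42: bits 10111100 walk d0:-→d1:-→d2:-→d3:-→d4:-→d5:-→d6:-→d7:-→d8:H4 -> H4
  add 123.16.12.192/30 -> H3 at depth 30
  add 57.66.251.56/30 -> H6 at depth 30
  lookup 123.16.12.192: bits 011110110001000000001100110000 walk d0:-→d1:-→d2:-→d3:-→d4:-→d5:-→d6:-→d7:-→d8:-→d9:-→d10:-→d11:-→d12:-→d13:-→d14:-→d15:-→d16:-→d17:-→d18:-→d19:-→d20:-→d21:-→d22:-→d23:-→d24:H6→d25:-→d26:-→d27:-→d28:-→d29:H7→d30:H3 -> H3

== LOOKUPS ==
["H0","H5","H6","H4","H0","H0","H5","H4","H3"]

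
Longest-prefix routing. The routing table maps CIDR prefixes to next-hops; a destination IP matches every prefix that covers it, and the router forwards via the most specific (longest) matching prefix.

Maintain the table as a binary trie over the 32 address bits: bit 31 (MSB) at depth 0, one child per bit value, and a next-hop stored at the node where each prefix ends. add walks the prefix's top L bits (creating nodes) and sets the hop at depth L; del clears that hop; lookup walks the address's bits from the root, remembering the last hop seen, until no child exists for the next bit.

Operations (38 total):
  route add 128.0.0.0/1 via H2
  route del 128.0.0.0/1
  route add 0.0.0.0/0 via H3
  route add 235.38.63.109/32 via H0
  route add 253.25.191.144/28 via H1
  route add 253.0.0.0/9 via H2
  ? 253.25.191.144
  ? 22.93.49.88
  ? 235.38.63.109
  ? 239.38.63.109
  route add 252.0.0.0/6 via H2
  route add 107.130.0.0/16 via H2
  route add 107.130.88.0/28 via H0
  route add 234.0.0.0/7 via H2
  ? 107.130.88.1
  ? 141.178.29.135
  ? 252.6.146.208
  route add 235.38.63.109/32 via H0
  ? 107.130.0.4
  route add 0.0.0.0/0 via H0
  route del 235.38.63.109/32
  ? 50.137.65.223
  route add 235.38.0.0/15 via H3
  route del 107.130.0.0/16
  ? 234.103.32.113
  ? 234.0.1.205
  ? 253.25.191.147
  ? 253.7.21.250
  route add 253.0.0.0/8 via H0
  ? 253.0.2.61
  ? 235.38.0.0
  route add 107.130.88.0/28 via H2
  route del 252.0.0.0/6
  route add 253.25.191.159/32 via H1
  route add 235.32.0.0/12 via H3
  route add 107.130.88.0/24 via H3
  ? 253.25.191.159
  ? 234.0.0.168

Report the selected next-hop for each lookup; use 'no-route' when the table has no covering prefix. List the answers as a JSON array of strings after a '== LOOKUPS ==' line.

Apply in order:
  + 128.0.0.0/1 (H2) depth=1
  - 128.0.0.0/1 clear@1
  + 0.0.0.0/0 (H3) depth=0
  + 235.38.63.109/32 (H0) depth=32
  + 253.25.191.144/28 (H1) depth=28
  + 253.0.0.0/9 (H2) depth=9
  Q 253.25.191.144: descend 1111110100011001101111111001 ; hops seen [H3,H2,H1] ; pick H1
  Q 22.93.49.88: descend ε ; hops seen [H3] ; pick H3
  Q 235.38.63.109: descend 11101011001001100011111101101101 ; hops seen [H3,H0] ; pick H0
  Q 239.38.63.109: descend 11101 ; hops seen [H3] ; pick H3
  + 252.0.0.0/6 (H2) depth=6
  + 107.130.0.0/16 (H2) depth=16
  + 107.130.88.0/28 (H0) depth=28
  + 234.0.0.0/7 (H2) depth=7
  Q 107.130.88.1: descend 0110101110000010010110000000 ; hops seen [H3,H2,H0] ; pick H0
  Q 141.178.29.135: descend 1 ; hops seen [H3] ; pick H3
  Q 252.6.146.208: descend 1111110 ; hops seen [H3,H2] ; pick H2
  + 235.38.63.109/32 (H0) depth=32
  Q 107.130.0.4: descend 01101011100000100 ; hops seen [H3,H2] ; pick H2
  + 0.0.0.0/0 (H0) depth=0
  - 235.38.63.109/32 clear@32
  Q 50.137.65.223: descend 0 ; hops seen [H0] ; pick H0
  + 235.38.0.0/15 (H3) depth=15
  - 107.130.0.0/16 clear@16
  Q 234.103.32.113: descend 1110101 ; hops seen [H0,H2] ; pick H2
  Q 234.0.1.205: descend 1110101 ; hops seen [H0,H2] ; pick H2
  Q 253.25.191.147: descend 1111110100011001101111111001 ; hops seen [H0,H2,H2,H1] ; pick H1
  Q 253.7.21.250: descend 11111101000 ; hops seen [H0,H2,H2] ; pick H2
  + 253.0.0.0/8 (H0) depth=8
  Q 253.0.2.61: descend 11111101000 ; hops seen [H0,H2,H0,H2] ; pick H2
  Q 235.38.0.0: descend 111010110010011000 ; hops seen [H0,H2,H3] ; pick H3
  + 107.130.88.0/28 (H2) depth=28
  - 252.0.0.0/6 clear@6
  + 253.25.191.159/32 (H1) depth=32
  + 235.32.0.0/12 (H3) depth=12
  + 107.130.88.0/24 (H3) depth=24
  Q 253.25.191.159: descend 11111101000110011011111110011111 ; hops seen [H0,H0,H2,H1,H1] ; pick H1
  Q 234.0.0.168: descend 1110101 ; hops seen [H0,H2] ; pick H2

== LOOKUPS ==
["H1","H3","H0","H3","H0","H3","H2","H2","H0","H2","H2","H1","H2","H2","H3","H1","H2"]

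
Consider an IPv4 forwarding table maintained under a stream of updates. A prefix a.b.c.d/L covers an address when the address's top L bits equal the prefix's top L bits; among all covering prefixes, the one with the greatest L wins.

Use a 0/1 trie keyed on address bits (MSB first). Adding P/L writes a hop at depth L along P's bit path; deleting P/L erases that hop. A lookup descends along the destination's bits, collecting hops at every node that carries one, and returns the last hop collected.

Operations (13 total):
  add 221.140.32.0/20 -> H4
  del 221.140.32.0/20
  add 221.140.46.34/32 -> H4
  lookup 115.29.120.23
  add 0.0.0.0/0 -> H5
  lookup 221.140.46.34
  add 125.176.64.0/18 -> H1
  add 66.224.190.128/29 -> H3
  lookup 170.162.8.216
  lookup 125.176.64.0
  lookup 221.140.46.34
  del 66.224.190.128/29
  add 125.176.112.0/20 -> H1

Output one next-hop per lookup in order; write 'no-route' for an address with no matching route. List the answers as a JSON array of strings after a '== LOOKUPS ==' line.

Apply in order:
  add 221.140.32.0/20 -> H4 at depth 20
  del 221.140.32.0/20 (clear depth 20)
  add 221.140.46.34/32 -> H4 at depth 32
  lookup 115.29.120.23: bits ε walk d0:- -> no-route
  add 0.0.0.0/0 -> H5 at depth 0
  lookup 221.140.46.34: bits 11011101100011000010111000100010 walk d0:H5→d1:-→d2:-→d3:-→d4:-→d5:-→d6:-→d7:-→d8:-→d9:-→d10:-→d11:-→d12:-→d13:-→d14:-→d15:-→d16:-→d17:-→d18:-→d19:-→d20:-→d21:-→d22:-→d23:-→d24:-→d25:-→d26:-→d27:-→d28:-→d29:-→d30:-→d31:-→d32:H4 -> H4
  add 125.176.64.0/18 -> H1 at depth 18
  add 66.224.190.128/29 -> H3 at depth 29
  lookup 170.162.8.216: bits 1 walk d0:H5→d1:- -> H5
  lookup 125.176.64.0: bits 011111011011000001 walk d0:H5→d1:-→d2:-→d3:-→d4:-→d5:-→d6:-→d7:-→d8:-→d9:-→d10:-→d11:-→d12:-→d13:-→d14:-→d15:-→d16:-→d17:-→d18:H1 -> H1
  lookup 221.140.46.34: bits 11011101100011000010111000100010 walk d0:H5→d1:-→d2:-→d3:-→d4:-→d5:-→d6:-→d7:-→d8:-→d9:-→d10:-→d11:-→d12:-→d13:-→d14:-→d15:-→d16:-→d17:-→d18:-→d19:-→d20:-→d21:-→d22:-→d23:-→d24:-→d25:-→d26:-→d27:-→d28:-→d29:-→d30:-→d31:-→d32:H4 -> H4
  del 66.224.190.128/29 (clear depth 29)
  add 125.176.112.0/20 -> H1 at depth 20

== LOOKUPS ==
["no-route","H4","H5","H1","H4"]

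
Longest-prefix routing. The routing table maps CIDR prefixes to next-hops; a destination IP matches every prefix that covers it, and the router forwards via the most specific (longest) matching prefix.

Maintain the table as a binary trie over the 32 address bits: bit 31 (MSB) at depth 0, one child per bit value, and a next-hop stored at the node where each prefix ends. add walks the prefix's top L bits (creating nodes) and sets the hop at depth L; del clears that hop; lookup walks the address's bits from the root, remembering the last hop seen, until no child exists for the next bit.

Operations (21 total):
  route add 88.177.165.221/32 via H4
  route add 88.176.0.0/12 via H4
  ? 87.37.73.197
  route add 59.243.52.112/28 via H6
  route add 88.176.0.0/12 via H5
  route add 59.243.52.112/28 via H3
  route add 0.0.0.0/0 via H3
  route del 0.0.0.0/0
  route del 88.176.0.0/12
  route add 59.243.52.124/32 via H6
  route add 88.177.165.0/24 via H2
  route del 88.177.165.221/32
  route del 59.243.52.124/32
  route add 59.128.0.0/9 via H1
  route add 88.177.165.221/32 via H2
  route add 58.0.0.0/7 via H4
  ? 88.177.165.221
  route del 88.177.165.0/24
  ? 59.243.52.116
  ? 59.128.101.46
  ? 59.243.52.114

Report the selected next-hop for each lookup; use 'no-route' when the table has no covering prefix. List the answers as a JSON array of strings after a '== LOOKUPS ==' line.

Apply in order:
  add 88.177.165.221/32 -> H4 at depth 32
  add 88.176.0.0/12 -> H4 at depth 12
  ? 87.37.73.197  path d0:-→d1:-→d2:-→d3:-→d4:-  best=no-route
  add 59.243.52.112/28 -> H6 at depth 28
  add 88.176.0.0/12 -> H5 at depth 12
  add 59.243.52.112/28 -> H3 at depth 28
  add 0.0.0.0/0 -> H3 at depth 0
  del 0.0.0.0/0 (clear depth 0)
  del 88.176.0.0/12 (clear depth 12)
  add 59.243.52.124/32 -> H6 at depth 32
  add 88.177.165.0/24 -> H2 at depth 24
  del 88.177.165.221/32 (clear depth 32)
  del 59.243.52.124/32 (clear depth 32)
  add 59.128.0.0/9 -> H1 at depth 9
  add 88.177.165.221/32 -> H2 at depth 32
  add 58.0.0.0/7 -> H4 at depth 7
  ? 88.177.165.221  path d0:-→d1:-→d2:-→d3:-→d4:-→d5:-→d6:-→d7:-→d8:-→d9:-→d10:-→d11:-→d12:-→d13:-→d14:-→d15:-→d16:-→d17:-→d18:-→d19:-→d20:-→d21:-→d22:-→d23:-→d24:H2→d25:-→d26:-→d27:-→d28:-→d29:-→d30:-→d31:-→d32:H2  best=H2
  del 88.177.165.0/24 (clear depth 24)
  ? 59.243.52.116  path d0:-→d1:-→d2:-→d3:-→d4:-→d5:-→d6:-→d7:H4→d8:-→d9:H1→d10:-→d11:-→d12:-→d13:-→d14:-→d15:-→d16:-→d17:-→d18:-→d19:-→d20:-→d21:-→d22:-→d23:-→d24:-→d25:-→d26:-→d27:-→d28:H3  best=H3
  ? 59.128.101.46  path d0:-→d1:-→d2:-→d3:-→d4:-→d5:-→d6:-→d7:H4→d8:-→d9:H1  best=H1
  ? 59.243.52.114  path d0:-→d1:-→d2:-→d3:-→d4:-→d5:-→d6:-→d7:H4→d8:-→d9:H1→d10:-→d11:-→d12:-→d13:-→d14:-→d15:-→d16:-→d17:-→d18:-→d19:-→d20:-→d21:-→d22:-→d23:-→d24:-→d25:-→d26:-→d27:-→d28:H3  best=H3

== LOOKUPS ==
["no-route","H2","H3","H1","H3"]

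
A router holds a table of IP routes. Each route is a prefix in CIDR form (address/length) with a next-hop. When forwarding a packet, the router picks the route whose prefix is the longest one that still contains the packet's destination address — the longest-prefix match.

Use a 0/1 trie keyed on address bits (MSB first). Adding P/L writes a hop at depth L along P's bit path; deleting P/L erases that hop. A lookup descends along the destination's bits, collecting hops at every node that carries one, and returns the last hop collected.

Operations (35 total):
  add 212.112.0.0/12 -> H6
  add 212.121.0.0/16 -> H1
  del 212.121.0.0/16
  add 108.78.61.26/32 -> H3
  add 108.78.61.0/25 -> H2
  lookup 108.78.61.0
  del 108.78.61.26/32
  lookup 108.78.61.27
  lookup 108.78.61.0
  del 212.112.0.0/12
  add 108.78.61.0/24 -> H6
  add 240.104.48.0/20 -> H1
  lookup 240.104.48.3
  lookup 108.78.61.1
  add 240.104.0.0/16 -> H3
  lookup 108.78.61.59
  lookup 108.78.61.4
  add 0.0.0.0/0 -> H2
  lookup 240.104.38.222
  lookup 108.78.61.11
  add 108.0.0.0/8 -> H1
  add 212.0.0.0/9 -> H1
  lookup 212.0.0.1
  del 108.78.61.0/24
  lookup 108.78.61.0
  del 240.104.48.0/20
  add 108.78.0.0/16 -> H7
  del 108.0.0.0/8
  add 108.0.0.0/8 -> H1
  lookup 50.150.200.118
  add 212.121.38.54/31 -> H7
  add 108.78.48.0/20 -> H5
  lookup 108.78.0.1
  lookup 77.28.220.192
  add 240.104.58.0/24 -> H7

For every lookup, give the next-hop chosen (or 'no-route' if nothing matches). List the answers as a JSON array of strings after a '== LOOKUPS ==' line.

Process each operation:
  add 212.112.0.0/12 -> H6 at depth 12
  add 212.121.0.0/16 -> H1 at depth 16
  del 212.121.0.0/16 (clear depth 16)
  add 108.78.61.26/32 -> H3 at depth 32
  add 108.78.61.0/25 -> H2 at depth 25
  ? 108.78.61.0  path d0:-→d1:-→d2:-→d3:-→d4:-→d5:-→d6:-→d7:-→d8:-→d9:-→d10:-→d11:-→d12:-→d13:-→d14:-→d15:-→d16:-→d17:-→d18:-→d19:-→d20:-→d21:-→d22:-→d23:-→d24:-→d25:H2→d26:-→d27:-  best=H2
  del 108.78.61.26/32 (clear depth 32)
  ? 108.78.61.27  path d0:-→d1:-→d2:-→d3:-→d4:-→d5:-→d6:-→d7:-→d8:-→d9:-→d10:-→d11:-→d12:-→d13:-→d14:-→d15:-→d16:-→d17:-→d18:-→d19:-→d20:-→d21:-→d22:-→d23:-→d24:-→d25:H2→d26:-→d27:-→d28:-→d29:-→d30:-→d31:-  best=H2
  ? 108.78.61.0  path d0:-→d1:-→d2:-→d3:-→d4:-→d5:-→d6:-→d7:-→d8:-→d9:-→d10:-→d11:-→d12:-→d13:-→d14:-→d15:-→d16:-→d17:-→d18:-→d19:-→d20:-→d21:-→d22:-→d23:-→d24:-→d25:H2→d26:-→d27:-  best=H2
  del 212.112.0.0/12 (clear depth 12)
  add 108.78.61.0/24 -> H6 at depth 24
  add 240.104.48.0/20 -> H1 at depth 20
  ? 240.104.48.3  path d0:-→d1:-→d2:-→d3:-→d4:-→d5:-→d6:-→d7:-→d8:-→d9:-→d10:-→d11:-→d12:-→d13:-→d14:-→d15:-→d16:-→d17:-→d18:-→d19:-→d20:H1  best=H1
  ? 108.78.61.1  path d0:-→d1:-→d2:-→d3:-→d4:-→d5:-→d6:-→d7:-→d8:-→d9:-→d10:-→d11:-→d12:-→d13:-→d14:-→d15:-→d16:-→d17:-→d18:-→d19:-→d20:-→d21:-→d22:-→d23:-→d24:H6→d25:H2→d26:-→d27:-  best=H2
  add 240.104.0.0/16 -> H3 at depth 16
  ? 108.78.61.59  path d0:-→d1:-→d2:-→d3:-→d4:-→d5:-→d6:-→d7:-→d8:-→d9:-→d10:-→d11:-→d12:-→d13:-→d14:-→d15:-→d16:-→d17:-→d18:-→d19:-→d20:-→d21:-→d22:-→d23:-→d24:H6→d25:H2→d26:-  best=H2
  ? 108.78.61.4  path d0:-→d1:-→d2:-→d3:-→d4:-→d5:-→d6:-→d7:-→d8:-→d9:-→d10:-→d11:-→d12:-→d13:-→d14:-→d15:-→d16:-→d17:-→d18:-→d19:-→d20:-→d21:-→d22:-→d23:-→d24:H6→d25:H2→d26:-→d27:-  best=H2
  add 0.0.0.0/0 -> H2 at depth 0
  ? 240.104.38.222  path d0:H2→d1:-→d2:-→d3:-→d4:-→d5:-→d6:-→d7:-→d8:-→d9:-→d10:-→d11:-→d12:-→d13:-→d14:-→d15:-→d16:H3→d17:-→d18:-→d19:-  best=H3
  ? 108.78.61.11  path d0:H2→d1:-→d2:-→d3:-→d4:-→d5:-→d6:-→d7:-→d8:-→d9:-→d10:-→d11:-→d12:-→d13:-→d14:-→d15:-→d16:-→d17:-→d18:-→d19:-→d20:-→d21:-→d22:-→d23:-→d24:H6→d25:H2→d26:-→d27:-  best=H2
  add 108.0.0.0/8 -> H1 at depth 8
  add 212.0.0.0/9 -> H1 at depth 9
  ? 212.0.0.1  path d0:H2→d1:-→d2:-→d3:-→d4:-→d5:-→d6:-→d7:-→d8:-→d9:H1  best=H1
  del 108.78.61.0/24 (clear depth 24)
  ? 108.78.61.0  path d0:H2→d1:-→d2:-→d3:-→d4:-→d5:-→d6:-→d7:-→d8:H1→d9:-→d10:-→d11:-→d12:-→d13:-→d14:-→d15:-→d16:-→d17:-→d18:-→d19:-→d20:-→d21:-→d22:-→d23:-→d24:-→d25:H2→d26:-→d27:-  best=H2
  del 240.104.48.0/20 (clear depth 20)
  add 108.78.0.0/16 -> H7 at depth 16
  del 108.0.0.0/8 (clear depth 8)
  add 108.0.0.0/8 -> H1 at depth 8
  ? 50.150.200.118  path d0:H2→d1:-  best=H2
  add 212.121.38.54/31 -> H7 at depth 31
  add 108.78.48.0/20 -> H5 at depth 20
  ? 108.78.0.1  path d0:H2→d1:-→d2:-→d3:-→d4:-→d5:-→d6:-→d7:-→d8:H1→d9:-→d10:-→d11:-→d12:-→d13:-→d14:-→d15:-→d16:H7→d17:-→d18:-  best=H7
  ? 77.28.220.192  path d0:H2→d1:-→d2:-  best=H2
  add 240.104.58.0/24 -> H7 at depth 24

== LOOKUPS ==
["H2","H2","H2","H1","H2","H2","H2","H3","H2","H1","H2","H2","H7","H2"]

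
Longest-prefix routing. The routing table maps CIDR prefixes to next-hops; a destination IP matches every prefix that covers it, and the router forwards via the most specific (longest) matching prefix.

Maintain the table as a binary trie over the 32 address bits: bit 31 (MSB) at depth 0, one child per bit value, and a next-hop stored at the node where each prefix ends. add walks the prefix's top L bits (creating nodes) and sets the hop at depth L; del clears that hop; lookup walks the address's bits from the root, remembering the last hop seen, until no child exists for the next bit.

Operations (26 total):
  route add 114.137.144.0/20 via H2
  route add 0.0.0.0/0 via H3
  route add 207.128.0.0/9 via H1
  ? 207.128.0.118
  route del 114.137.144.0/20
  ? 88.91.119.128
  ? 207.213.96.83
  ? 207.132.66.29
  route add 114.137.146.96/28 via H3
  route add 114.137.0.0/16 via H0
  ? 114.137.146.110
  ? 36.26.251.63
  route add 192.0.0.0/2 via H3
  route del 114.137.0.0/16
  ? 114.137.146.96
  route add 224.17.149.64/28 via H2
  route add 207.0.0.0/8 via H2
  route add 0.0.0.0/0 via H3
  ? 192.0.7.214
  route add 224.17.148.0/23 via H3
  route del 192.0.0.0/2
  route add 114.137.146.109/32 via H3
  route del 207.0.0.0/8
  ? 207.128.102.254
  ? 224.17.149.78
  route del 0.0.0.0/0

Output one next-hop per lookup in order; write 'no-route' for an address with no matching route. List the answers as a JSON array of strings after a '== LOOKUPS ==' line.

Apply in order:
  add 114.137.144.0/20 -> H2 at depth 20
  add 0.0.0.0/0 -> H3 at depth 0
  add 207.128.0.0/9 -> H1 at depth 9
  Q 207.128.0.118: descend 110011111 ; hops seen [H3,H1] ; pick H1
  - 114.137.144.0/20 clear@20
  Q 88.91.119.128: descend 01 ; hops seen [H3] ; pick H3
  Q 207.213.96.83: descend 110011111 ; hops seen [H3,H1] ; pick H1
  Q 207.132.66.29: descend 110011111 ; hops seen [H3,H1] ; pick H1
  add 114.137.146.96/28 -> H3 at depth 28
  add 114.137.0.0/16 -> H0 at depth 16
  Q 114.137.146.110: descend 0111001010001001100100100110 ; hops seen [H3,H0,H3] ; pick H3
  Q 36.26.251.63: descend 0 ; hops seen [H3] ; pick H3
  add 192.0.0.0/2 -> H3 at depth 2
  - 114.137.0.0/16 clear@16
  Q 114.137.146.96: descend 0111001010001001100100100110 ; hops seen [H3,H3] ; pick H3
  add 224.17.149.64/28 -> H2 at depth 28
  add 207.0.0.0/8 -> H2 at depth 8
  add 0.0.0.0/0 -> H3 at depth 0
  Q 192.0.7.214: descend 1100 ; hops seen [H3,H3] ; pick H3
  add 224.17.148.0/23 -> H3 at depth 23
  - 192.0.0.0/2 clear@2
  add 114.137.146.109/32 -> H3 at depth 32
  - 207.0.0.0/8 clear@8
  Q 207.128.102.254: descend 110011111 ; hops seen [H3,H1] ; pick H1
  Q 224.17.149.78: descend 1110000000010001100101010100 ; hops seen [H3,H3,H2] ; pick H2
  - 0.0.0.0/0 clear@0

== LOOKUPS ==
["H1","H3","H1","H1","H3","H3","H3","H3","H1","H2"]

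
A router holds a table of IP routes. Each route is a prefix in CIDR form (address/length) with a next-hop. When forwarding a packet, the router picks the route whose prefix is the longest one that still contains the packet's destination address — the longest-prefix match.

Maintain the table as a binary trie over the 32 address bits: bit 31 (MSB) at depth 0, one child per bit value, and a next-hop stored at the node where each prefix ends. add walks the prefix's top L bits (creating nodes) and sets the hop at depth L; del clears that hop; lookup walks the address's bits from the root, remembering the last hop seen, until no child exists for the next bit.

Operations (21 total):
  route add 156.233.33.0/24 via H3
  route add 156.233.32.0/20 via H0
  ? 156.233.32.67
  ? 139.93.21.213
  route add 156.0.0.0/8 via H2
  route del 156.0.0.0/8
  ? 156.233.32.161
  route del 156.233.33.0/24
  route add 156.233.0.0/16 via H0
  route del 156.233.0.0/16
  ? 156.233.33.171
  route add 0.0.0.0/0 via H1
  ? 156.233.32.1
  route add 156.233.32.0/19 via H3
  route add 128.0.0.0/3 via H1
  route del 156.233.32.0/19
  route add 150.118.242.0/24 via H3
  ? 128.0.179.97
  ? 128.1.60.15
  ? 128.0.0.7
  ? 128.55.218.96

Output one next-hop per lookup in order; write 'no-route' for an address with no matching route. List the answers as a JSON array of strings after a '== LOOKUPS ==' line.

Apply in order:
  + 156.233.33.0/24 (H3) depth=24
  + 156.233.32.0/20 (H0) depth=20
  Q 156.233.32.67: descend 10011100111010010010000 ; hops seen [H0] ; pick H0
  Q 139.93.21.213: descend 100 ; hops seen [∅] ; pick no-route
  + 156.0.0.0/8 (H2) depth=8
  - 156.0.0.0/8 clear@8
  Q 156.233.32.161: descend 10011100111010010010000 ; hops seen [H0] ; pick H0
  - 156.233.33.0/24 clear@24
  + 156.233.0.0/16 (H0) depth=16
  - 156.233.0.0/16 clear@16
  Q 156.233.33.171: descend 100111001110100100100001 ; hops seen [H0] ; pick H0
  + 0.0.0.0/0 (H1) depth=0
  Q 156.233.32.1: descend 10011100111010010010000 ; hops seen [H1,H0] ; pick H0
  + 156.233.32.0/19 (H3) depth=19
  + 128.0.0.0/3 (H1) depth=3
  - 156.233.32.0/19 clear@19
  + 150.118.242.0/24 (H3) depth=24
  Q 128.0.179.97: descend 100 ; hops seen [H1,H1] ; pick H1
  Q 128.1.60.15: descend 100 ; hops seen [H1,H1] ; pick H1
  Q 128.0.0.7: descend 100 ; hops seen [H1,H1] ; pick H1
  Q 128.55.218.96: descend 100 ; hops seen [H1,H1] ; pick H1

== LOOKUPS ==
["H0","no-route","H0","H0","H0","H1","H1","H1","H1"]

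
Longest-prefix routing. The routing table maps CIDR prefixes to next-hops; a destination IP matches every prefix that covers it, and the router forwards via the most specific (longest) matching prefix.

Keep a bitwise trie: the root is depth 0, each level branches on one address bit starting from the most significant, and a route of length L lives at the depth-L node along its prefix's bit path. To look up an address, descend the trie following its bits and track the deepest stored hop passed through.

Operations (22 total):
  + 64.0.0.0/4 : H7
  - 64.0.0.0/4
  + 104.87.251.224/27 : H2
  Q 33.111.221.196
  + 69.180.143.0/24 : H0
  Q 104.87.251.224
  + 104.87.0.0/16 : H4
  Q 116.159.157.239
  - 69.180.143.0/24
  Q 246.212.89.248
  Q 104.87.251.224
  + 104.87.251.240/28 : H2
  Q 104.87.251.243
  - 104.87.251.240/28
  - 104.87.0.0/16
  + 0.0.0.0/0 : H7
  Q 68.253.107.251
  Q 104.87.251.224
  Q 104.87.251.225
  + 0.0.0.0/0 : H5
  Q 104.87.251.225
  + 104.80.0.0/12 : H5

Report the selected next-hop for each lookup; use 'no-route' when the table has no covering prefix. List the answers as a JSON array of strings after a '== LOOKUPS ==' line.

Trace:
  + 64.0.0.0/4 (H7) depth=4
  del 64.0.0.0/4 (clear depth 4)
  + 104.87.251.224/27 (H2) depth=27
  ? 33.111.221.196  path d0:-→d1:-  best=no-route
  + 69.180.143.0/24 (H0) depth=24
  ? 104.87.251.224  path d0:-→d1:-→d2:-→d3:-→d4:-→d5:-→d6:-→d7:-→d8:-→d9:-→d10:-→d11:-→d12:-→d13:-→d14:-→d15:-→d16:-→d17:-→d18:-→d19:-→d20:-→d21:-→d22:-→d23:-→d24:-→d25:-→d26:-→d27:H2  best=H2
  + 104.87.0.0/16 (H4) depth=16
  ? 116.159.157.239  path d0:-→d1:-→d2:-→d3:-  best=no-route
  del 69.180.143.0/24 (clear depth 24)
  ? 246.212.89.248  path d0:-  best=no-route
  ? 104.87.251.224  path d0:-→d1:-→d2:-→d3:-→d4:-→d5:-→d6:-→d7:-→d8:-→d9:-→d10:-→d11:-→d12:-→d13:-→d14:-→d15:-→d16:H4→d17:-→d18:-→d19:-→d20:-→d21:-→d22:-→d23:-→d24:-→d25:-→d26:-→d27:H2  best=H2
  + 104.87.251.240/28 (H2) depth=28
  ? 104.87.251.243  path d0:-→d1:-→d2:-→d3:-→d4:-→d5:-→d6:-→d7:-→d8:-→d9:-→d10:-→d11:-→d12:-→d13:-→d14:-→d15:-→d16:H4→d17:-→d18:-→d19:-→d20:-→d21:-→d22:-→d23:-→d24:-→d25:-→d26:-→d27:H2→d28:H2  best=H2
  del 104.87.251.240/28 (clear depth 28)
  del 104.87.0.0/16 (clear depth 16)
  + 0.0.0.0/0 (H7) depth=0
  ? 68.253.107.251  path d0:H7→d1:-→d2:-→d3:-→d4:-→d5:-→d6:-→d7:-  best=H7
  ? 104.87.251.224  path d0:H7→d1:-→d2:-→d3:-→d4:-→d5:-→d6:-→d7:-→d8:-→d9:-→d10:-→d11:-→d12:-→d13:-→d14:-→d15:-→d16:-→d17:-→d18:-→d19:-→d20:-→d21:-→d22:-→d23:-→d24:-→d25:-→d26:-→d27:H2  best=H2
  ? 104.87.251.225  path d0:H7→d1:-→d2:-→d3:-→d4:-→d5:-→d6:-→d7:-→d8:-→d9:-→d10:-→d11:-→d12:-→d13:-→d14:-→d15:-→d16:-→d17:-→d18:-→d19:-→d20:-→d21:-→d22:-→d23:-→d24:-→d25:-→d26:-→d27:H2  best=H2
  + 0.0.0.0/0 (H5) depth=0
  ? 104.87.251.225  path d0:H5→d1:-→d2:-→d3:-→d4:-→d5:-→d6:-→d7:-→d8:-→d9:-→d10:-→d11:-→d12:-→d13:-→d14:-→d15:-→d16:-→d17:-→d18:-→d19:-→d20:-→d21:-→d22:-→d23:-→d24:-→d25:-→d26:-→d27:H2  best=H2
  + 104.80.0.0/12 (H5) depth=12

== LOOKUPS ==
["no-route","H2","no-route","no-route","H2","H2","H7","H2","H2","H2"]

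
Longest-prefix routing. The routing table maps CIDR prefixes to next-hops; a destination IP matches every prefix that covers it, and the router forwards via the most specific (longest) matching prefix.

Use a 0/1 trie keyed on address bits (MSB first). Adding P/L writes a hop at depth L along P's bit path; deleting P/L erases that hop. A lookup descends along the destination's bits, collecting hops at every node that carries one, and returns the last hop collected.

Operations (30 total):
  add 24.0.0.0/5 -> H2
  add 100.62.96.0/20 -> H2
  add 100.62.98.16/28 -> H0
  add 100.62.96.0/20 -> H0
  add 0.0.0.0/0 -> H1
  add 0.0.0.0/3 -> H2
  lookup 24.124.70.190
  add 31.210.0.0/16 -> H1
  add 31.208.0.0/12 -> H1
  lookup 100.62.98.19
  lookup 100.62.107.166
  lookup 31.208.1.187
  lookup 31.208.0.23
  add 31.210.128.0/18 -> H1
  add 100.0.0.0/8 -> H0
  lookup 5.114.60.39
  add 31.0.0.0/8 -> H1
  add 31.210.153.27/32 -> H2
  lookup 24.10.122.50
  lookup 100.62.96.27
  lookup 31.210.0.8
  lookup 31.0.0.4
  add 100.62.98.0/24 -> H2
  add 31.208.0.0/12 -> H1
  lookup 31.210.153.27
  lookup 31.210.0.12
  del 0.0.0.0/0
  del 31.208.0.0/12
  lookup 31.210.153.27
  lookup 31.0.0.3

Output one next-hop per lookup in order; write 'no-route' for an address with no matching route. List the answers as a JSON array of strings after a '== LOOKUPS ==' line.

Process each operation:
  add 24.0.0.0/5 -> H2 at depth 5
  add 100.62.96.0/20 -> H2 at depth 20
  add 100.62.98.16/28 -> H0 at depth 28
  add 100.62.96.0/20 -> H0 at depth 20
  add 0.0.0.0/0 -> H1 at depth 0
  add 0.0.0.0/3 -> H2 at depth 3
  lookup 24.124.70.190: bits 00011 walk d0:H1→d1:-→d2:-→d3:H2→d4:-→d5:H2 -> H2
  add 31.210.0.0/16 -> H1 at depth 16
  add 31.208.0.0/12 -> H1 at depth 12
  lookup 100.62.98.19: bits 0110010000111110011000100001 walk d0:H1→d1:-→d2:-→d3:-→d4:-→d5:-→d6:-→d7:-→d8:-→d9:-→d10:-→d11:-→d12:-→d13:-→d14:-→d15:-→d16:-→d17:-→d18:-→d19:-→d20:H0→d21:-→d22:-→d23:-→d24:-→d25:-→d26:-→d27:-→d28:H0 -> H0
  lookup 100.62.107.166: bits 01100100001111100110 walk d0:H1→d1:-→d2:-→d3:-→d4:-→d5:-→d6:-→d7:-→d8:-→d9:-→d10:-→d11:-→d12:-→d13:-→d14:-→d15:-→d16:-→d17:-→d18:-→d19:-→d20:H0 -> H0
  lookup 31.208.1.187: bits 00011111110100 walk d0:H1→d1:-→d2:-→d3:H2→d4:-→d5:H2→d6:-→d7:-→d8:-→d9:-→d10:-→d11:-→d12:H1→d13:-→d14:- -> H1
  lookup 31.208.0.23: bits 00011111110100 walk d0:H1→d1:-→d2:-→d3:H2→d4:-→d5:H2→d6:-→d7:-→d8:-→d9:-→d10:-→d11:-→d12:H1→d13:-→d14:- -> H1
  add 31.210.128.0/18 -> H1 at depth 18
  add 100.0.0.0/8 -> H0 at depth 8
  lookup 5.114.60.39: bits 000 walk d0:H1→d1:-→d2:-→d3:H2 -> H2
  add 31.0.0.0/8 -> H1 at depth 8
  add 31.210.153.27/32 -> H2 at depth 32
  lookup 24.10.122.50: bits 00011 walk d0:H1→d1:-→d2:-→d3:H2→d4:-→d5:H2 -> H2
  lookup 100.62.96.27: bits 0110010000111110011000 walk d0:H1→d1:-→d2:-→d3:-→d4:-→d5:-→d6:-→d7:-→d8:H0→d9:-→d10:-→d11:-→d12:-→d13:-→d14:-→d15:-→d16:-→d17:-→d18:-→d19:-→d20:H0→d21:-→d22:- -> H0
  lookup 31.210.0.8: bits 0001111111010010 walk d0:H1→d1:-→d2:-→d3:H2→d4:-→d5:H2→d6:-→d7:-→d8:H1→d9:-→d10:-→d11:-→d12:H1→d13:-→d14:-→d15:-→d16:H1 -> H1
  lookup 31.0.0.4: bits 00011111 walk d0:H1→d1:-→d2:-→d3:H2→d4:-→d5:H2→d6:-→d7:-→d8:H1 -> H1
  add 100.62.98.0/24 -> H2 at depth 24
  add 31.208.0.0/12 -> H1 at depth 12
  lookup 31.210.153.27: bits 00011111110100101001100100011011 walk d0:H1→d1:-→d2:-→d3:H2→d4:-→d5:H2→d6:-→d7:-→d8:H1→d9:-→d10:-→d11:-→d12:H1→d13:-→d14:-→d15:-→d16:H1→d17:-→d18:H1→d19:-→d20:-→d21:-→d22:-→d23:-→d24:-→d25:-→d26:-→d27:-→d28:-→d29:-→d30:-→d31:-→d32:H2 -> H2
  lookup 31.210.0.12: bits 0001111111010010 walk d0:H1→d1:-→d2:-→d3:H2→d4:-→d5:H2→d6:-→d7:-→d8:H1→d9:-→d10:-→d11:-→d12:H1→d13:-→d14:-→d15:-→d16:H1 -> H1
  - 0.0.0.0/0 clear@0
  - 31.208.0.0/12 clear@12
  lookup 31.210.153.27: bits 00011111110100101001100100011011 walk d0:-→d1:-→d2:-→d3:H2→d4:-→d5:H2→d6:-→d7:-→d8:H1→d9:-→d10:-→d11:-→d12:-→d13:-→d14:-→d15:-→d16:H1→d17:-→d18:H1→d19:-→d20:-→d21:-→d22:-→d23:-→d24:-→d25:-→d26:-→d27:-→d28:-→d29:-→d30:-→d31:-→d32:H2 -> H2
  lookup 31.0.0.3: bits 00011111 walk d0:-→d1:-→d2:-→d3:H2→d4:-→d5:H2→d6:-→d7:-→d8:H1 -> H1

== LOOKUPS ==
["H2","H0","H0","H1","H1","H2","H2","H0","H1","H1","H2","H1","H2","H1"]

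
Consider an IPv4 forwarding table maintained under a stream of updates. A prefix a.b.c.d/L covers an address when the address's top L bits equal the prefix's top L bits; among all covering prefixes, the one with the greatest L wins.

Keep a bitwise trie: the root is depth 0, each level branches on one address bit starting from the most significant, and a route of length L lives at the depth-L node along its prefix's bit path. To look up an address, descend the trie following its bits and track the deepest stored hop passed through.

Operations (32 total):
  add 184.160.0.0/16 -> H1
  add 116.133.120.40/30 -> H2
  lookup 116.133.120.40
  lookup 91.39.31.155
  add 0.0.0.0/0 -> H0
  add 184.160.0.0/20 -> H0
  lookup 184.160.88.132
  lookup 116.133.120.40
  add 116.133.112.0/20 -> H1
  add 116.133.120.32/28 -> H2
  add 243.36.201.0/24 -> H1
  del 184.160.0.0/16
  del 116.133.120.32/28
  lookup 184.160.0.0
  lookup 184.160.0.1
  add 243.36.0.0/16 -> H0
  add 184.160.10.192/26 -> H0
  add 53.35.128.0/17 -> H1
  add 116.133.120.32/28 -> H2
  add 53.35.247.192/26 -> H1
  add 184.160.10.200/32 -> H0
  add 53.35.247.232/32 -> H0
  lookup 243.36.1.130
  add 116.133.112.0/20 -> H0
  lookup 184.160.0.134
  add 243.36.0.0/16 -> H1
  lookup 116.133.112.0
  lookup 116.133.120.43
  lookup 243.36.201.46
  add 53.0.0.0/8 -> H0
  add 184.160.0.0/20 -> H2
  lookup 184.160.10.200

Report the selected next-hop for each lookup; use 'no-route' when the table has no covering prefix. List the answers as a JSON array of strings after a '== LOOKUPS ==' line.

Process each operation:
  + 184.160.0.0/16 (H1) depth=16
  + 116.133.120.40/30 (H2) depth=30
  Q 116.133.120.40: descend 011101001000010101111000001010 ; hops seen [H2] ; pick H2
  Q 91.39.31.155: descend 01 ; hops seen [∅] ; pick no-route
  + 0.0.0.0/0 (H0) depth=0
  + 184.160.0.0/20 (H0) depth=20
  Q 184.160.88.132: descend 10111000101000000 ; hops seen [H0,H1] ; pick H1
  Q 116.133.120.40: descend 011101001000010101111000001010 ; hops seen [H0,H2] ; pick H2
  + 116.133.112.0/20 (H1) depth=20
  + 116.133.120.32/28 (H2) depth=28
  + 243.36.201.0/24 (H1) depth=24
  del 184.160.0.0/16 (clear depth 16)
  del 116.133.120.32/28 (clear depth 28)
  Q 184.160.0.0: descend 10111000101000000000 ; hops seen [H0,H0] ; pick H0
  Q 184.160.0.1: descend 10111000101000000000 ; hops seen [H0,H0] ; pick H0
  + 243.36.0.0/16 (H0) depth=16
  + 184.160.10.192/26 (H0) depth=26
  + 53.35.128.0/17 (H1) depth=17
  + 116.133.120.32/28 (H2) depth=28
  + 53.35.247.192/26 (H1) depth=26
  + 184.160.10.200/32 (H0) depth=32
  + 53.35.247.232/32 (H0) depth=32
  Q 243.36.1.130: descend 1111001100100100 ; hops seen [H0,H0] ; pick H0
  + 116.133.112.0/20 (H0) depth=20
  Q 184.160.0.134: descend 10111000101000000000 ; hops seen [H0,H0] ; pick H0
  + 243.36.0.0/16 (H1) depth=16
  Q 116.133.112.0: descend 01110100100001010111 ; hops seen [H0,H0] ; pick H0
  Q 116.133.120.43: descend 011101001000010101111000001010 ; hops seen [H0,H0,H2,H2] ; pick H2
  Q 243.36.201.46: descend 111100110010010011001001 ; hops seen [H0,H1,H1] ; pick H1
  + 53.0.0.0/8 (H0) depth=8
  + 184.160.0.0/20 (H2) depth=20
  Q 184.160.10.200: descend 10111000101000000000101011001000 ; hops seen [H0,H2,H0,H0] ; pick H0

== LOOKUPS ==
["H2","no-route","H1","H2","H0","H0","H0","H0","H0","H2","H1","H0"]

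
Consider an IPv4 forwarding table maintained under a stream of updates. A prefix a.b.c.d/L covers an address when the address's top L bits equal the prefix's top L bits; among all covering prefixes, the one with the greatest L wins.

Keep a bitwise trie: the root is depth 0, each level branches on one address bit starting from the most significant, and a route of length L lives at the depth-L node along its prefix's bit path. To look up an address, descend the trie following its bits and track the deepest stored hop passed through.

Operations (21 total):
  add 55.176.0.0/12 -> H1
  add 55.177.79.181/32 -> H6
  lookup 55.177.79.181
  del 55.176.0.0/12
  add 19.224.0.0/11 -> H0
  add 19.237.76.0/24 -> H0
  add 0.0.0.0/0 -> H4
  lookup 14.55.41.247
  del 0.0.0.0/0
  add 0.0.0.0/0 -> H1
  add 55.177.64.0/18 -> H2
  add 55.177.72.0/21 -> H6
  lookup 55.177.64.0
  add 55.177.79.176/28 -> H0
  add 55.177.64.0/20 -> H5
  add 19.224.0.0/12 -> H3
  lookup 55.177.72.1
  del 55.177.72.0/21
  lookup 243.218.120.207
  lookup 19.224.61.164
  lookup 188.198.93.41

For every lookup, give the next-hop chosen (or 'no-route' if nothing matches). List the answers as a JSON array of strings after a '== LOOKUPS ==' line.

Trace:
  add 55.176.0.0/12 -> H1 at depth 12
  add 55.177.79.181/32 -> H6 at depth 32
  lookup 55.177.79.181: bits 00110111101100010100111110110101 walk d0:-→d1:-→d2:-→d3:-→d4:-→d5:-→d6:-→d7:-→d8:-→d9:-→d10:-→d11:-→d12:H1→d13:-→d14:-→d15:-→d16:-→d17:-→d18:-→d19:-→d20:-→d21:-→d22:-→d23:-→d24:-→d25:-→d26:-→d27:-→d28:-→d29:-→d30:-→d31:-→d32:H6 -> H6
  - 55.176.0.0/12 clear@12
  add 19.224.0.0/11 -> H0 at depth 11
  add 19.237.76.0/24 -> H0 at depth 24
  add 0.0.0.0/0 -> H4 at depth 0
  lookup 14.55.41.247: bits 000 walk d0:H4→d1:-→d2:-→d3:- -> H4
  - 0.0.0.0/0 clear@0
  add 0.0.0.0/0 -> H1 at depth 0
  add 55.177.64.0/18 -> H2 at depth 18
  add 55.177.72.0/21 -> H6 at depth 21
  lookup 55.177.64.0: bits 00110111101100010100 walk d0:H1→d1:-→d2:-→d3:-→d4:-→d5:-→d6:-→d7:-→d8:-→d9:-→d10:-→d11:-→d12:-→d13:-→d14:-→d15:-→d16:-→d17:-→d18:H2→d19:-→d20:- -> H2
  add 55.177.79.176/28 -> H0 at depth 28
  add 55.177.64.0/20 -> H5 at depth 20
  add 19.224.0.0/12 -> H3 at depth 12
  lookup 55.177.72.1: bits 001101111011000101001 walk d0:H1→d1:-→d2:-→d3:-→d4:-→d5:-→d6:-→d7:-→d8:-→d9:-→d10:-→d11:-→d12:-→d13:-→d14:-→d15:-→d16:-→d17:-→d18:H2→d19:-→d20:H5→d21:H6 -> H6
  - 55.177.72.0/21 clear@21
  lookup 243.218.120.207: bits ε walk d0:H1 -> H1
  lookup 19.224.61.164: bits 000100111110 walk d0:H1→d1:-→d2:-→d3:-→d4:-→d5:-→d6:-→d7:-→d8:-→d9:-→d10:-→d11:H0→d12:H3 -> H3
  lookup 188.198.93.41: bits ε walk d0:H1 -> H1

== LOOKUPS ==
["H6","H4","H2","H6","H1","H3","H1"]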